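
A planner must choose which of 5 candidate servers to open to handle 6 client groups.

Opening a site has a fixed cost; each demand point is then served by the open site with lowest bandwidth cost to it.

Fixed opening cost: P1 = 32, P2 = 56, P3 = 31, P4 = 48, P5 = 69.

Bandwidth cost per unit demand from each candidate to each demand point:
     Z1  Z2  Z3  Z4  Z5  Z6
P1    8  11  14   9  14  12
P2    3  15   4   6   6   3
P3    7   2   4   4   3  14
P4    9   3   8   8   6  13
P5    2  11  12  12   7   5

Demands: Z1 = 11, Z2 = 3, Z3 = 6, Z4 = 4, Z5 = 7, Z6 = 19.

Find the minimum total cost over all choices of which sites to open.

Open {P2, P3}: assign each demand point to its cheapest open site.
  Z1→P2 11×3=33, Z2→P3 3×2=6, Z3→P2 6×4=24, Z4→P3 4×4=16, Z5→P3 7×3=21, Z6→P2 19×3=57
  bandwidth cost 157, fixed 87 → total 244.
Compare {P1, P2, P3}: bandwidth cost 157 + fixed 119 = 276.
Compare {P2}: bandwidth cost 225 + fixed 56 = 281.
Compare {P3, P5}: bandwidth cost 184 + fixed 100 = 284.
All other subsets cost ≥ 276. Minimum total cost: 244.

244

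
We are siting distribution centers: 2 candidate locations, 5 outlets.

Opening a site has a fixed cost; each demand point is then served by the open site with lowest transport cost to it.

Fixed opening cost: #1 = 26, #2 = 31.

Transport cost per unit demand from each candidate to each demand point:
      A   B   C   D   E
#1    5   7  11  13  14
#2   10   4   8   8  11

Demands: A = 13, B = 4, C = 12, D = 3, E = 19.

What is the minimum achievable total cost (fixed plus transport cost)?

Open {#1, #2}: assign each demand point to its cheapest open site.
  A→#1 13×5=65, B→#2 4×4=16, C→#2 12×8=96, D→#2 3×8=24, E→#2 19×11=209
  transport cost 410, fixed 57 → total 467.
Compare {#2}: transport cost 475 + fixed 31 = 506.
Compare {#1}: transport cost 530 + fixed 26 = 556.

467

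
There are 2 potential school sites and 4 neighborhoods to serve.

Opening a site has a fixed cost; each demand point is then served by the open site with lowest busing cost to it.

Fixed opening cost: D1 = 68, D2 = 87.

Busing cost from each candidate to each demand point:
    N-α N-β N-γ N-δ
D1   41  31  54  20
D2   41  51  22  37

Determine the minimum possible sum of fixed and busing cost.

214

Open {D1}: assign each demand point to its cheapest open site.
  N-α→D1 41, N-β→D1 31, N-γ→D1 54, N-δ→D1 20
  busing cost 146, fixed 68 → total 214.
Compare {D2}: busing cost 151 + fixed 87 = 238.
Compare {D1, D2}: busing cost 114 + fixed 155 = 269.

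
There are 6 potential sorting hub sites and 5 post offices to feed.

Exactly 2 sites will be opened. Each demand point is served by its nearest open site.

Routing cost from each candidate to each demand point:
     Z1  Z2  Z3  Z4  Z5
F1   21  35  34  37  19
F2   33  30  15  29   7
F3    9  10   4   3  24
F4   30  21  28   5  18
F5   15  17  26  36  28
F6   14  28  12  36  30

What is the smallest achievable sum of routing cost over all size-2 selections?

Open {F2, F3}.
  Z1→F3 9, Z2→F3 10, Z3→F3 4, Z4→F3 3, Z5→F2 7  ⇒ total 33.
Compare {F3, F4}: total 44.
Compare {F1, F3}: total 45.
No size-2 selection does better; minimum is 33.

33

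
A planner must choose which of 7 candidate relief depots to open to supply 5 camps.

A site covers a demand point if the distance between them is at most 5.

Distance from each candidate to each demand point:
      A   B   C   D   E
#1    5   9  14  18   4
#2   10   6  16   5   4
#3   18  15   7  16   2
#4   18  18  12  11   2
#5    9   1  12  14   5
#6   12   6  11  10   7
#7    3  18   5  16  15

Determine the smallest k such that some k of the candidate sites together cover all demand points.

Coverage sets (demand points within 5 of each site):
  #1: {A, E}
  #2: {D, E}
  #3: {E}
  #4: {E}
  #5: {B, E}
  #6: {}
  #7: {A, C}
No 2 sites suffice: every size-2 union leaves at least one demand point uncovered.
But {#2, #5, #7} covers everything, so the minimum is 3.

3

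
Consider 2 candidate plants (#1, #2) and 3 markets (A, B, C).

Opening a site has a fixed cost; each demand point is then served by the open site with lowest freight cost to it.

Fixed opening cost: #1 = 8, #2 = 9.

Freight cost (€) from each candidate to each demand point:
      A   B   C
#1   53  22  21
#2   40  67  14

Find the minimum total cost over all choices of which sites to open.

Open {#1, #2}: assign each demand point to its cheapest open site.
  A→#2 40, B→#1 22, C→#2 14
  freight cost 76, fixed 17 → total 93.
Compare {#1}: freight cost 96 + fixed 8 = 104.
Compare {#2}: freight cost 121 + fixed 9 = 130.

93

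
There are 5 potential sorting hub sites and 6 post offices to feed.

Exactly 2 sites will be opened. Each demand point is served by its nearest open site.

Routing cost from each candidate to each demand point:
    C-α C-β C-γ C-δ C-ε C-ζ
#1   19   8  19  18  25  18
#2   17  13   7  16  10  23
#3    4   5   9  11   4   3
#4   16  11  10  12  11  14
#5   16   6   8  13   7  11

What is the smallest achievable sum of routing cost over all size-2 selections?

Open {#2, #3}.
  C-α→#3 4, C-β→#3 5, C-γ→#2 7, C-δ→#3 11, C-ε→#3 4, C-ζ→#3 3  ⇒ total 34.
Compare {#3, #5}: total 35.
Compare {#1, #3}: total 36.
No size-2 selection does better; minimum is 34.

34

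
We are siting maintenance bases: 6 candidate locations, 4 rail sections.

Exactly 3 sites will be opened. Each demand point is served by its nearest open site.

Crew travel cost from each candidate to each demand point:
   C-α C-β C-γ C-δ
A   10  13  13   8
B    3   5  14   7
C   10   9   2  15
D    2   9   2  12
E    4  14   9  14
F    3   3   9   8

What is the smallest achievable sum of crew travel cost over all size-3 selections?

Open {B, D, F}.
  C-α→D 2, C-β→F 3, C-γ→D 2, C-δ→B 7  ⇒ total 14.
Compare {A, D, F}: total 15.
Compare {B, C, F}: total 15.
No size-3 selection does better; minimum is 14.

14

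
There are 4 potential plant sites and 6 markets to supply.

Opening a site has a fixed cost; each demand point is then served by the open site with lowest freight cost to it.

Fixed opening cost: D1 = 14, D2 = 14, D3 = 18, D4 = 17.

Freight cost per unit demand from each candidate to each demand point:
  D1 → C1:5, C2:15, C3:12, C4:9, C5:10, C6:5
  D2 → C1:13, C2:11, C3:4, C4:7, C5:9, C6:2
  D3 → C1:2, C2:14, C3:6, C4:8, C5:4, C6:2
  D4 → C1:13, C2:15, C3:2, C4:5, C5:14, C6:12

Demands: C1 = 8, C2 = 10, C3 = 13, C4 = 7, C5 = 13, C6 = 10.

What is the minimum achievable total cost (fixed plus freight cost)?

308

Open {D2, D3, D4}: assign each demand point to its cheapest open site.
  C1→D3 8×2=16, C2→D2 10×11=110, C3→D4 13×2=26, C4→D4 7×5=35, C5→D3 13×4=52, C6→D2 10×2=20
  freight cost 259, fixed 49 → total 308.
Compare {D1, D2, D3, D4}: freight cost 259 + fixed 63 = 322.
Compare {D3, D4}: freight cost 289 + fixed 35 = 324.
Compare {D2, D3}: freight cost 299 + fixed 32 = 331.
All other subsets cost ≥ 322. Minimum total cost: 308.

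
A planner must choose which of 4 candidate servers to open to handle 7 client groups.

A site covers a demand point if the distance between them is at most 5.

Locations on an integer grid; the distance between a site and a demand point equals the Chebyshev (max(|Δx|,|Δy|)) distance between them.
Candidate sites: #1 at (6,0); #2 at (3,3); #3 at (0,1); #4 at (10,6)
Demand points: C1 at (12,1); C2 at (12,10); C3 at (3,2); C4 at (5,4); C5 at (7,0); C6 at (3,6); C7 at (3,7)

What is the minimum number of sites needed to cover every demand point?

2

Coverage sets (demand points within 5 of each site):
  #1: {C3, C4, C5}
  #2: {C3, C4, C5, C6, C7}
  #3: {C3, C4, C6}
  #4: {C1, C2, C4}
No single site covers all 7 demand points.
But {#2, #4} covers everything, so the minimum is 2.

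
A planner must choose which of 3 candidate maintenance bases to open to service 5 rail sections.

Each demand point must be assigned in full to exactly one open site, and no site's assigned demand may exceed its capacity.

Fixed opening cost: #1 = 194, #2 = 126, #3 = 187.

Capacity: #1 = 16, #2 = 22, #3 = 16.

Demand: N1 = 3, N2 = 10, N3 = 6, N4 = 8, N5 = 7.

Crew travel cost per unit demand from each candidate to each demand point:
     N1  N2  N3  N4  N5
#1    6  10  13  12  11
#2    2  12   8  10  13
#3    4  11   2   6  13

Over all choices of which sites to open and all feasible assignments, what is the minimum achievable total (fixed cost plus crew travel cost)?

Open {#2, #3}; cheapest assignment that respects the capacities:
  #2 (cap 22, load 20): N1, N2, N5 — cost 3×2 + 10×12 + 7×13 = 217
  #3 (cap 16, load 14): N3, N4 — cost 6×2 + 8×6 = 60
  Shipping 277, fixed 313 → total 590.
  Any other capacity-feasible assignment to {#2, #3} ships for at least 277.
Compare {#1, #2}: its best feasible assignment gives total 657.
Compare {#1, #2, #3}: its best feasible assignment gives total 764.
Every other set of open sites that can feasibly serve all demand totals ≥ 657 even under its best assignment. Minimum: 590.

590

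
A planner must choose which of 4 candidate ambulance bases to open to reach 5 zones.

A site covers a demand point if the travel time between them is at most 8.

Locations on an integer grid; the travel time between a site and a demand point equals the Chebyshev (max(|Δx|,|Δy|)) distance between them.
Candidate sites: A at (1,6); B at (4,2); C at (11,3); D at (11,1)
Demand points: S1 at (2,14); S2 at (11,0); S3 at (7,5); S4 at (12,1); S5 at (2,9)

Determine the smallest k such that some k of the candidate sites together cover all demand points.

Coverage sets (demand points within 8 of each site):
  A: {S1, S3, S5}
  B: {S2, S3, S4, S5}
  C: {S2, S3, S4}
  D: {S2, S3, S4}
No single site covers all 5 demand points.
But {A, B} covers everything, so the minimum is 2.

2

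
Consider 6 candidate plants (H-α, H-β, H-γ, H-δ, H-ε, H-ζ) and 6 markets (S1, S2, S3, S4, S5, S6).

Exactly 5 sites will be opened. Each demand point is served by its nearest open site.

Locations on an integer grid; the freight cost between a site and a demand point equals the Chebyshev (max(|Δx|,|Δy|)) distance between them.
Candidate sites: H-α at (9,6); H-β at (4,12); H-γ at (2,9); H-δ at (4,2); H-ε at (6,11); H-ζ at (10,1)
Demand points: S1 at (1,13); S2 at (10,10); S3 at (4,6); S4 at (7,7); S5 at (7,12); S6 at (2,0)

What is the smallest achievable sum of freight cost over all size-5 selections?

Open {H-α, H-β, H-γ, H-δ, H-ε}.
  S1→H-β 3, S2→H-α 4, S3→H-γ 3, S4→H-α 2, S5→H-ε 1, S6→H-δ 2  ⇒ total 15.
Compare {H-α, H-β, H-δ, H-ε, H-ζ}: total 16.
Compare {H-α, H-γ, H-δ, H-ε, H-ζ}: total 16.
No size-5 selection does better; minimum is 15.

15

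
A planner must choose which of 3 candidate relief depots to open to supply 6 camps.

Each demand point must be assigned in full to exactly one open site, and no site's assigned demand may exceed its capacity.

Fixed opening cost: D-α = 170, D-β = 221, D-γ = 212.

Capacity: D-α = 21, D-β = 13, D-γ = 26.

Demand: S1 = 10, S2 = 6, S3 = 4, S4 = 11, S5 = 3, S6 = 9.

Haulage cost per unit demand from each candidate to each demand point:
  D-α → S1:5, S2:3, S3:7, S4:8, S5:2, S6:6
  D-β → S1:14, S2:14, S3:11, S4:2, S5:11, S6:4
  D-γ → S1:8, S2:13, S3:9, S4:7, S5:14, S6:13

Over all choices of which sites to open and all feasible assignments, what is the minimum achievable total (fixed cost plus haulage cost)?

653

Open {D-α, D-γ}; cheapest assignment that respects the capacities:
  D-α (cap 21, load 18): S2, S5, S6 — cost 6×3 + 3×2 + 9×6 = 78
  D-γ (cap 26, load 25): S1, S3, S4 — cost 10×8 + 4×9 + 11×7 = 193
  Shipping 271, fixed 382 → total 653.
  Any other capacity-feasible assignment to {D-α, D-γ} ships for at least 271.
Compare {D-α, D-β, D-γ}: its best feasible assignment gives total 819.
Every other set of open sites that can feasibly serve all demand totals ≥ 819 even under its best assignment. Minimum: 653.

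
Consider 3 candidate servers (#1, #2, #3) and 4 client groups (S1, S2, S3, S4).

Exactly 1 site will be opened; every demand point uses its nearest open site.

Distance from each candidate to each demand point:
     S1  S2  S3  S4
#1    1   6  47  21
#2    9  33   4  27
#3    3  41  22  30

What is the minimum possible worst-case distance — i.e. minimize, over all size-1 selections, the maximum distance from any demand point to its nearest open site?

Open {#2}.
  Farthest demand point is S2 at distance 33 (to #2); all others are ≤ 33.
With {#3} the worst case is 41.
With {#1} the worst case is 47.
No size-1 selection achieves below 33.

33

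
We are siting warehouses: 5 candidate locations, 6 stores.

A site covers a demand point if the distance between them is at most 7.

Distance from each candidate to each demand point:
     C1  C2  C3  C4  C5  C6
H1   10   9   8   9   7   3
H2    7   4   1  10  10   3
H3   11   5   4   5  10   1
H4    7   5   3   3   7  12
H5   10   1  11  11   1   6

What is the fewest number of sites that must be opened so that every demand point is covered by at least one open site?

Coverage sets (demand points within 7 of each site):
  H1: {C5, C6}
  H2: {C1, C2, C3, C6}
  H3: {C2, C3, C4, C6}
  H4: {C1, C2, C3, C4, C5}
  H5: {C2, C5, C6}
No single site covers all 6 demand points.
But {H1, H4} covers everything, so the minimum is 2.

2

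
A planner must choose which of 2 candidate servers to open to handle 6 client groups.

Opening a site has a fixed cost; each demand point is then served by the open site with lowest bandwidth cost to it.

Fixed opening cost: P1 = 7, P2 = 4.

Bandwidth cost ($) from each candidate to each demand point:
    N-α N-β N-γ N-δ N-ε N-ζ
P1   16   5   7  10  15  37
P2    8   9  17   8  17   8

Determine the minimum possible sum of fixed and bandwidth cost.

62

Open {P1, P2}: assign each demand point to its cheapest open site.
  N-α→P2 8, N-β→P1 5, N-γ→P1 7, N-δ→P2 8, N-ε→P1 15, N-ζ→P2 8
  bandwidth cost 51, fixed 11 → total 62.
Compare {P2}: bandwidth cost 67 + fixed 4 = 71.
Compare {P1}: bandwidth cost 90 + fixed 7 = 97.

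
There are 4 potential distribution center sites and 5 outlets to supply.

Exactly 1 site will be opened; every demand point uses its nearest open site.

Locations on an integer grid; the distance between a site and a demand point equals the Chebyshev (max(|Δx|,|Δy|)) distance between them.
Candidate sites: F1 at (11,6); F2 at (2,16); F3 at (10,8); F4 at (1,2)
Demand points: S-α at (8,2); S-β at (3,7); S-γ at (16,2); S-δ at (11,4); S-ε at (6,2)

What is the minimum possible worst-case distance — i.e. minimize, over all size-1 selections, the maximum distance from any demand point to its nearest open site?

Open {F3}.
  Farthest demand point is S-β at distance 7 (to F3); all others are ≤ 7.
With {F1} the worst case is 8.
With {F2} the worst case is 14.
No size-1 selection achieves below 7.

7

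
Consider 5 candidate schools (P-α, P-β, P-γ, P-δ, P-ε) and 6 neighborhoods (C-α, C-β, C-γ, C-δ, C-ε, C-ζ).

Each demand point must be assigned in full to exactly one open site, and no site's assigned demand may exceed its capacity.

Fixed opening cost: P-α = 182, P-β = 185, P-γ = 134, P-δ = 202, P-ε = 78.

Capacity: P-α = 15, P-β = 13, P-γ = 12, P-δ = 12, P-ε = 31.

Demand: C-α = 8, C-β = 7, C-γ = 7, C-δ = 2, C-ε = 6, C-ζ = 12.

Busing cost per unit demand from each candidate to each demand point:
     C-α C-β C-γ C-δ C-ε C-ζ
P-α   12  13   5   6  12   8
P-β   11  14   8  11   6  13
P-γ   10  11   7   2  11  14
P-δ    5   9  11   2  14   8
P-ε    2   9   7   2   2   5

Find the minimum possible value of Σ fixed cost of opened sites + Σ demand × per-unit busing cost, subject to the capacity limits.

478

Open {P-α, P-ε}; cheapest assignment that respects the capacities:
  P-α (cap 15, load 14): C-β, C-γ — cost 7×13 + 7×5 = 126
  P-ε (cap 31, load 28): C-α, C-δ, C-ε, C-ζ — cost 8×2 + 2×2 + 6×2 + 12×5 = 92
  Shipping 218, fixed 260 → total 478.
  Any other capacity-feasible assignment to {P-α, P-ε} ships for at least 218.
Compare {P-β, P-ε}: its best feasible assignment gives total 498.
Compare {P-δ, P-ε}: its best feasible assignment gives total 520.
Every other set of open sites that can feasibly serve all demand totals ≥ 498 even under its best assignment. Minimum: 478.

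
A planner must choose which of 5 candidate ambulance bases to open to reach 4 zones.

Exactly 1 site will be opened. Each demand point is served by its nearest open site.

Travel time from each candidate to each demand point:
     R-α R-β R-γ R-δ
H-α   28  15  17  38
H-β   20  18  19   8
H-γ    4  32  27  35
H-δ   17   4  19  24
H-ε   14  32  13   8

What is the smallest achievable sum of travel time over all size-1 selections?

Open {H-δ}.
  R-α→H-δ 17, R-β→H-δ 4, R-γ→H-δ 19, R-δ→H-δ 24  ⇒ total 64.
Compare {H-β}: total 65.
Compare {H-ε}: total 67.
No size-1 selection does better; minimum is 64.

64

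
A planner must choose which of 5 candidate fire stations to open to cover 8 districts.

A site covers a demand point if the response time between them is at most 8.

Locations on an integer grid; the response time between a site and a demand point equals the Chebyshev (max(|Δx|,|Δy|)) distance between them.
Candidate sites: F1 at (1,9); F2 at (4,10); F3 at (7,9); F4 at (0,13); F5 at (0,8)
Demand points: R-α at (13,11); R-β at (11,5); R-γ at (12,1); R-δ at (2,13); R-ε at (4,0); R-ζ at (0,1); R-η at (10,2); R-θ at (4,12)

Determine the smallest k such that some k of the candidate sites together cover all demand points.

2

Coverage sets (demand points within 8 of each site):
  F1: {R-δ, R-ζ, R-θ}
  F2: {R-β, R-δ, R-η, R-θ}
  F3: {R-α, R-β, R-γ, R-δ, R-ζ, R-η, R-θ}
  F4: {R-δ, R-θ}
  F5: {R-δ, R-ε, R-ζ, R-θ}
No single site covers all 8 demand points.
But {F3, F5} covers everything, so the minimum is 2.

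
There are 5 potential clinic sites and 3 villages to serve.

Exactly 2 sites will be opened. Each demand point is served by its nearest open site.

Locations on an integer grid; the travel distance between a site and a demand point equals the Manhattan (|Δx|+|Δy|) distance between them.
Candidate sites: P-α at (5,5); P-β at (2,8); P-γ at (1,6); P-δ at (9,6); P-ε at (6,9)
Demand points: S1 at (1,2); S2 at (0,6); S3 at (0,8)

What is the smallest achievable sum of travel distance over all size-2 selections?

Open {P-β, P-γ}.
  S1→P-γ 4, S2→P-γ 1, S3→P-β 2  ⇒ total 7.
Compare {P-α, P-γ}: total 8.
Compare {P-γ, P-δ}: total 8.
No size-2 selection does better; minimum is 7.

7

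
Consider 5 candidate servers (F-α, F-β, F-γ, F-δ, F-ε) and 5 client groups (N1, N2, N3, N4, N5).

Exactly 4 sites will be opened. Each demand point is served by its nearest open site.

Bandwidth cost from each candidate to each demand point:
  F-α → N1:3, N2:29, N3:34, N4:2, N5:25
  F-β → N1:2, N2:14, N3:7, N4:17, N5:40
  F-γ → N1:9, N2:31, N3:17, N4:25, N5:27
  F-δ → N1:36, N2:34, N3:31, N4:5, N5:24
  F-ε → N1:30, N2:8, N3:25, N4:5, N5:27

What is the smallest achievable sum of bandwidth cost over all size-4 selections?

Open {F-α, F-β, F-δ, F-ε}.
  N1→F-β 2, N2→F-ε 8, N3→F-β 7, N4→F-α 2, N5→F-δ 24  ⇒ total 43.
Compare {F-α, F-β, F-γ, F-ε}: total 44.
Compare {F-β, F-γ, F-δ, F-ε}: total 46.
No size-4 selection does better; minimum is 43.

43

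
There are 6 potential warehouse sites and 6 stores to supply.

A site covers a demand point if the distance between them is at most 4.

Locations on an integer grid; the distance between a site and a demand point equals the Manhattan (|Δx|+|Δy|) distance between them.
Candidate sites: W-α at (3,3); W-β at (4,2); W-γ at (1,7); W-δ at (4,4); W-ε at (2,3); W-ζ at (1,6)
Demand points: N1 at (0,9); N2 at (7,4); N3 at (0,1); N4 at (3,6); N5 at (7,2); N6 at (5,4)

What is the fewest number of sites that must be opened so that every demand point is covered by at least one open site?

4

Coverage sets (demand points within 4 of each site):
  W-α: {N4, N6}
  W-β: {N5, N6}
  W-γ: {N1, N4}
  W-δ: {N2, N4, N6}
  W-ε: {N3, N4, N6}
  W-ζ: {N1, N4}
No 3 sites suffice: every size-3 union leaves at least one demand point uncovered.
But {W-β, W-γ, W-δ, W-ε} covers everything, so the minimum is 4.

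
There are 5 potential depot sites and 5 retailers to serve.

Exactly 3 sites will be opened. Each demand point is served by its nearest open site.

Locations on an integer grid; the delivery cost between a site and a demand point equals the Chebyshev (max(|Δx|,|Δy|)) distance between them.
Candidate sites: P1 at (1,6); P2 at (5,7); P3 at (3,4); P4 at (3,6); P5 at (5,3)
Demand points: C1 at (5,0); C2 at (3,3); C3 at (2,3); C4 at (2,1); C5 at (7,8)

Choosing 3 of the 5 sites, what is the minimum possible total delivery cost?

10

Open {P2, P3, P5}.
  C1→P5 3, C2→P3 1, C3→P3 1, C4→P3 3, C5→P2 2  ⇒ total 10.
Compare {P1, P2, P3}: total 11.
Compare {P2, P3, P4}: total 11.
No size-3 selection does better; minimum is 10.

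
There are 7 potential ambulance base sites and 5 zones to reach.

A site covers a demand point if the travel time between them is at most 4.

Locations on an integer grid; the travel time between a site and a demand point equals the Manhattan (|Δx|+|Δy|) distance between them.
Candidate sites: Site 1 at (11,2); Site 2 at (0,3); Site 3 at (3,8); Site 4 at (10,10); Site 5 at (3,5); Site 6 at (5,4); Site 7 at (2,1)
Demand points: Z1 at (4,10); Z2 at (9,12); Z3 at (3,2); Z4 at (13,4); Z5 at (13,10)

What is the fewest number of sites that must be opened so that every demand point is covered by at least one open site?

Coverage sets (demand points within 4 of each site):
  Site 1: {Z4}
  Site 2: {Z3}
  Site 3: {Z1}
  Site 4: {Z2, Z5}
  Site 5: {Z3}
  Site 6: {Z3}
  Site 7: {Z3}
No 3 sites suffice: every size-3 union leaves at least one demand point uncovered.
But {Site 1, Site 2, Site 3, Site 4} covers everything, so the minimum is 4.

4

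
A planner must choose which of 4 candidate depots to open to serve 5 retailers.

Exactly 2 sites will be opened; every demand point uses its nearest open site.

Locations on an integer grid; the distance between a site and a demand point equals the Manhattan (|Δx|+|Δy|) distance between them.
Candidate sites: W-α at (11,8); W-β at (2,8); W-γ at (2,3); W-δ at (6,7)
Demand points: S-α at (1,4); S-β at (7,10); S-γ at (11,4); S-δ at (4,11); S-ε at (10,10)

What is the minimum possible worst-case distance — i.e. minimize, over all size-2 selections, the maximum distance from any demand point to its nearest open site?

6

Open {W-α, W-β}.
  Farthest demand point is S-β at distance 6 (to W-α); all others are ≤ 6.
With {W-α, W-δ} the worst case is 8.
With {W-β, W-δ} the worst case is 8.
No size-2 selection achieves below 6.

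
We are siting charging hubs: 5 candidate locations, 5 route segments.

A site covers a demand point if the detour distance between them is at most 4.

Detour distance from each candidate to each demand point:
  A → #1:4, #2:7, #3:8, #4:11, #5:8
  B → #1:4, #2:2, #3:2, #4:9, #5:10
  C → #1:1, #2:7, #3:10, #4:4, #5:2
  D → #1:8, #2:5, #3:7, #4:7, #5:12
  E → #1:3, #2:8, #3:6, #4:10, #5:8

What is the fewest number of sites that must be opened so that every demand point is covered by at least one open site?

Coverage sets (demand points within 4 of each site):
  A: {#1}
  B: {#1, #2, #3}
  C: {#1, #4, #5}
  D: {}
  E: {#1}
No single site covers all 5 demand points.
But {B, C} covers everything, so the minimum is 2.

2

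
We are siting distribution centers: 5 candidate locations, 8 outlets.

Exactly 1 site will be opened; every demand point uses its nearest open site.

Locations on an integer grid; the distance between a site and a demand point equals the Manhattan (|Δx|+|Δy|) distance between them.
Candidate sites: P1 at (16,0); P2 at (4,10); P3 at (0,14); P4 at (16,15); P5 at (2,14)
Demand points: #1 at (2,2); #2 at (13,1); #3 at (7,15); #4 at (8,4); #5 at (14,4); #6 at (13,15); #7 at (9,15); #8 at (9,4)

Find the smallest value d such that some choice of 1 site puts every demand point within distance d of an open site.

18

Open {P2}.
  Farthest demand point is #2 at distance 18 (to P2); all others are ≤ 18.
With {P1} the worst case is 24.
With {P5} the worst case is 24.
No size-1 selection achieves below 18.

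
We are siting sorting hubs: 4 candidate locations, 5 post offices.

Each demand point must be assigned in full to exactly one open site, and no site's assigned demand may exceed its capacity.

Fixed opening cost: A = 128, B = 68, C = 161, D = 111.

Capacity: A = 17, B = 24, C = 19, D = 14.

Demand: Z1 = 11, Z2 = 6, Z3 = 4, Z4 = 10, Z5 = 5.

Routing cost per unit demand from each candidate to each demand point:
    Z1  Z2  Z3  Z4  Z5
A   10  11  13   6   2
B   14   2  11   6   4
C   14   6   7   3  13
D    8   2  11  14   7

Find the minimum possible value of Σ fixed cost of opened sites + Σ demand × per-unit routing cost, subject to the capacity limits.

432

Open {A, B}; cheapest assignment that respects the capacities:
  A (cap 17, load 16): Z1, Z5 — cost 11×10 + 5×2 = 120
  B (cap 24, load 20): Z2, Z3, Z4 — cost 6×2 + 4×11 + 10×6 = 116
  Shipping 236, fixed 196 → total 432.
  Any other capacity-feasible assignment to {A, B} ships for at least 236.
Compare {B, C}: its best feasible assignment gives total 473.
Compare {B, C, D}: its best feasible assignment gives total 518.
Every other set of open sites that can feasibly serve all demand totals ≥ 473 even under its best assignment. Minimum: 432.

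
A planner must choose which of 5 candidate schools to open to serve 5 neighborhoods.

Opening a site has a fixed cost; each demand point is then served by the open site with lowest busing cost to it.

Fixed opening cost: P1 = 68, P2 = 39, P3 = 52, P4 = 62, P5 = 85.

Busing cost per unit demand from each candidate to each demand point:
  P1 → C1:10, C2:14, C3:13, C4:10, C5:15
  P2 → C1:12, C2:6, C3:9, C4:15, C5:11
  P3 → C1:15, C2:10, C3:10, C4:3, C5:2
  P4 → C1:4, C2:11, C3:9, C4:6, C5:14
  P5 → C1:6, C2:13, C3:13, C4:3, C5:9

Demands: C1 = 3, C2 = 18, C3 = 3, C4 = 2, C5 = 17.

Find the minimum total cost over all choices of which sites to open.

Open {P2, P3}: assign each demand point to its cheapest open site.
  C1→P2 3×12=36, C2→P2 18×6=108, C3→P2 3×9=27, C4→P3 2×3=6, C5→P3 17×2=34
  busing cost 211, fixed 91 → total 302.
Compare {P2, P3, P4}: busing cost 187 + fixed 153 = 340.
Compare {P3}: busing cost 295 + fixed 52 = 347.
Compare {P1, P2, P3}: busing cost 205 + fixed 159 = 364.
All other subsets cost ≥ 340. Minimum total cost: 302.

302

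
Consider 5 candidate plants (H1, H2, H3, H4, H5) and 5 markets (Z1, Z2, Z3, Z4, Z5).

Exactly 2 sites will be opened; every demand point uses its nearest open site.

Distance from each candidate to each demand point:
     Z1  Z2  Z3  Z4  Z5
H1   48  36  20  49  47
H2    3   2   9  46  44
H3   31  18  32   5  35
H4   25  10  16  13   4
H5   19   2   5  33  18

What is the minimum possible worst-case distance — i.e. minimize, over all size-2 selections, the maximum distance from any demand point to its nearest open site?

13

Open {H2, H4}.
  Farthest demand point is Z4 at distance 13 (to H4); all others are ≤ 13.
With {H3, H5} the worst case is 19.
With {H4, H5} the worst case is 19.
No size-2 selection achieves below 13.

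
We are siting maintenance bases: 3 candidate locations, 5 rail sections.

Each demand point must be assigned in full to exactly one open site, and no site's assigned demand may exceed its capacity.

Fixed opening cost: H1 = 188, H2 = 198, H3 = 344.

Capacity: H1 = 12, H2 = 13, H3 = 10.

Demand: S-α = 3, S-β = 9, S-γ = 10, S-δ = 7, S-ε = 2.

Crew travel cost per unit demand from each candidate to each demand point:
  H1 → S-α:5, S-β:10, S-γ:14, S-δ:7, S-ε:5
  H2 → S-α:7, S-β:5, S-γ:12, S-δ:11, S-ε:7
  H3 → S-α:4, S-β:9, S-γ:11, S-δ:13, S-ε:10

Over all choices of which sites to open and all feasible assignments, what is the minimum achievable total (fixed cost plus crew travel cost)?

Open {H1, H2, H3}; cheapest assignment that respects the capacities:
  H1 (cap 12, load 12): S-α, S-δ, S-ε — cost 3×5 + 7×7 + 2×5 = 74
  H2 (cap 13, load 9): S-β — cost 9×5 = 45
  H3 (cap 10, load 10): S-γ — cost 10×11 = 110
  Shipping 229, fixed 730 → total 959.
  Any other capacity-feasible assignment to {H1, H2, H3} ships for at least 229.
Total demand is 31 and no other set of sites has combined capacity ≥ 31, so {H1, H2, H3} is the only feasible choice of open sites. Minimum: 959.

959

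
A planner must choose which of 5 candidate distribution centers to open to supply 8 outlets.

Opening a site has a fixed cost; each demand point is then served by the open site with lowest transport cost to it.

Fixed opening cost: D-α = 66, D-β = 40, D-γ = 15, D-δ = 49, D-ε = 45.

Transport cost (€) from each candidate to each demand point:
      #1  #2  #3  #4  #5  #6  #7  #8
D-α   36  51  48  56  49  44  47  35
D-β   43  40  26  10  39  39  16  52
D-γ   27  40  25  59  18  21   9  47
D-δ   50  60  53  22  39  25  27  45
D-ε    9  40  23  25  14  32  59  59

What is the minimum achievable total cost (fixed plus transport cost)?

Open {D-γ, D-ε}: assign each demand point to its cheapest open site.
  #1→D-ε 9, #2→D-γ 40, #3→D-ε 23, #4→D-ε 25, #5→D-ε 14, #6→D-γ 21, #7→D-γ 9, #8→D-γ 47
  transport cost 188, fixed 60 → total 248.
Compare {D-β, D-γ}: transport cost 197 + fixed 55 = 252.
Compare {D-γ}: transport cost 246 + fixed 15 = 261.
Compare {D-γ, D-δ}: transport cost 207 + fixed 64 = 271.
All other subsets cost ≥ 252. Minimum total cost: 248.

248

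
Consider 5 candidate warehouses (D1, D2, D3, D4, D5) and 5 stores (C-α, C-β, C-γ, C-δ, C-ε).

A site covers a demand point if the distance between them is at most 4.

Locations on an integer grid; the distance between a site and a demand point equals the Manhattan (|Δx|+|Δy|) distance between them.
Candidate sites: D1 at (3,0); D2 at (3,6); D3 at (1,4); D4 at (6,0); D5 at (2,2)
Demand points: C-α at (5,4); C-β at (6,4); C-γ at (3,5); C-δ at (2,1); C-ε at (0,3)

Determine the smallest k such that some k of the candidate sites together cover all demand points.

2

Coverage sets (demand points within 4 of each site):
  D1: {C-δ}
  D2: {C-α, C-γ}
  D3: {C-α, C-γ, C-δ, C-ε}
  D4: {C-β}
  D5: {C-γ, C-δ, C-ε}
No single site covers all 5 demand points.
But {D3, D4} covers everything, so the minimum is 2.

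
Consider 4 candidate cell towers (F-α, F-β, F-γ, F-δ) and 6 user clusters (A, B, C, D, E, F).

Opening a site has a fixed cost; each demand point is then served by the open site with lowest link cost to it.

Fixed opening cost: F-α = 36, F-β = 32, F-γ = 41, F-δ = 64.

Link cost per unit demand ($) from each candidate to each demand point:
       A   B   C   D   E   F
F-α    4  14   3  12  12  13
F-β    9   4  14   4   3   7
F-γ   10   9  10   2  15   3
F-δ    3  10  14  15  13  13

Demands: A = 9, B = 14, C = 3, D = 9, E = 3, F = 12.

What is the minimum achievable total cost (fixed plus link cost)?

Open {F-α, F-β, F-γ}: assign each demand point to its cheapest open site.
  A→F-α 9×4=36, B→F-β 14×4=56, C→F-α 3×3=9, D→F-γ 9×2=18, E→F-β 3×3=9, F→F-γ 12×3=36
  link cost 164, fixed 109 → total 273.
Compare {F-α, F-β}: link cost 230 + fixed 68 = 298.
Compare {F-β, F-γ}: link cost 230 + fixed 73 = 303.
Compare {F-β, F-γ, F-δ}: link cost 176 + fixed 137 = 313.
All other subsets cost ≥ 298. Minimum total cost: 273.

273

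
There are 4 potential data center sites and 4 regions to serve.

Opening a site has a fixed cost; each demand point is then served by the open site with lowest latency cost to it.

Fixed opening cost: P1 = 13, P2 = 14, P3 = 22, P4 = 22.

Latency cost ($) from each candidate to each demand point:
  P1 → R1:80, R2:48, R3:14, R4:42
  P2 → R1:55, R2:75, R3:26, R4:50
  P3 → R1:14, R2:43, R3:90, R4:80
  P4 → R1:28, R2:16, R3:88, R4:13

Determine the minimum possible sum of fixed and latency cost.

106

Open {P1, P4}: assign each demand point to its cheapest open site.
  R1→P4 28, R2→P4 16, R3→P1 14, R4→P4 13
  latency cost 71, fixed 35 → total 106.
Compare {P1, P3, P4}: latency cost 57 + fixed 57 = 114.
Compare {P2, P4}: latency cost 83 + fixed 36 = 119.
Compare {P1, P2, P4}: latency cost 71 + fixed 49 = 120.
All other subsets cost ≥ 114. Minimum total cost: 106.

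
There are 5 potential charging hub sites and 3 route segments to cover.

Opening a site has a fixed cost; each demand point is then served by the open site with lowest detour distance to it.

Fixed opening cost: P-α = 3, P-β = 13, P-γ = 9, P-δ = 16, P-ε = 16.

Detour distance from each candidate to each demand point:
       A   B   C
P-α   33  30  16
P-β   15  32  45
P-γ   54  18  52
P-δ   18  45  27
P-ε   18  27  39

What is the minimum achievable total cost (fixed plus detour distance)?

Open {P-α, P-β, P-γ}: assign each demand point to its cheapest open site.
  A→P-β 15, B→P-γ 18, C→P-α 16
  detour distance 49, fixed 25 → total 74.
Compare {P-α, P-β}: detour distance 61 + fixed 16 = 77.
Compare {P-α, P-γ}: detour distance 67 + fixed 12 = 79.
Compare {P-α, P-ε}: detour distance 61 + fixed 19 = 80.
All other subsets cost ≥ 77. Minimum total cost: 74.

74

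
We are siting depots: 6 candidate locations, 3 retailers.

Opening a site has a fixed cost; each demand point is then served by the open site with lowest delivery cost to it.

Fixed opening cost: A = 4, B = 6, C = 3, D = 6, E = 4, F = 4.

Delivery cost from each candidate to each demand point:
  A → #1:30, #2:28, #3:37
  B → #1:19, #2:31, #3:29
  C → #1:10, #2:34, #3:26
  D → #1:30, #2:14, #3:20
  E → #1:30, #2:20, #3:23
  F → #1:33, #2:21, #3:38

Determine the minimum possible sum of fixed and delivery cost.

Open {C, D}: assign each demand point to its cheapest open site.
  #1→C 10, #2→D 14, #3→D 20
  delivery cost 44, fixed 9 → total 53.
Compare {A, C, D}: delivery cost 44 + fixed 13 = 57.
Compare {C, D, E}: delivery cost 44 + fixed 13 = 57.
Compare {C, D, F}: delivery cost 44 + fixed 13 = 57.
All other subsets cost ≥ 57. Minimum total cost: 53.

53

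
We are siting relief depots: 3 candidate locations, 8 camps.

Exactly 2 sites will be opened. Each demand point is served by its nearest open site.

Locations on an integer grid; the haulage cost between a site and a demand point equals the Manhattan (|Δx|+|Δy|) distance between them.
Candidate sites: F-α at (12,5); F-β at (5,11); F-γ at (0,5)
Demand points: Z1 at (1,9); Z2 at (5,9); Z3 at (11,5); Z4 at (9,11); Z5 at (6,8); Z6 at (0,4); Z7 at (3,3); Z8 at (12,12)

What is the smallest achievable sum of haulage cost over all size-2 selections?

40

Open {F-β, F-γ}.
  Z1→F-γ 5, Z2→F-β 2, Z3→F-γ 11, Z4→F-β 4, Z5→F-β 4, Z6→F-γ 1, Z7→F-γ 5, Z8→F-β 8  ⇒ total 40.
Compare {F-α, F-β}: total 46.
Compare {F-α, F-γ}: total 46.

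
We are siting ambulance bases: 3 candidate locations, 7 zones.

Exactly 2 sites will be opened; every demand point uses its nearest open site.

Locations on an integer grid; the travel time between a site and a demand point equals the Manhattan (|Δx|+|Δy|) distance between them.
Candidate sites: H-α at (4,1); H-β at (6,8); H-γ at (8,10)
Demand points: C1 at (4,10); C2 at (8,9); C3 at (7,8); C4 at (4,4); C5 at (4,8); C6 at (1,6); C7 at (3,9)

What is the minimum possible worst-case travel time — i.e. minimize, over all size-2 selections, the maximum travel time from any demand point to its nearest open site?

Open {H-α, H-β}.
  Farthest demand point is C6 at travel time 7 (to H-β); all others are ≤ 7.
With {H-β, H-γ} the worst case is 7.
With {H-α, H-γ} the worst case is 8.
No size-2 selection achieves below 7.

7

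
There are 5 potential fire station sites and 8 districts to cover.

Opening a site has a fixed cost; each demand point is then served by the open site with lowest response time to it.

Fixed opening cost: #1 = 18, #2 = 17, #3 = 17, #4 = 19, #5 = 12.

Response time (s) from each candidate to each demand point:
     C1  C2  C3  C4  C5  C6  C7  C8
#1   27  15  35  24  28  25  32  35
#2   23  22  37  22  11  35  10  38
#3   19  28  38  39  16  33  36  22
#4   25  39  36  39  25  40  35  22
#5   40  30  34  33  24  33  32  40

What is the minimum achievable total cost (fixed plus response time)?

Open {#2, #3}: assign each demand point to its cheapest open site.
  C1→#3 19, C2→#2 22, C3→#2 37, C4→#2 22, C5→#2 11, C6→#3 33, C7→#2 10, C8→#3 22
  response time 176, fixed 34 → total 210.
Compare {#1, #2}: response time 176 + fixed 35 = 211.
Compare {#1, #2, #3}: response time 159 + fixed 52 = 211.
Compare {#2}: response time 198 + fixed 17 = 215.
All other subsets cost ≥ 211. Minimum total cost: 210.

210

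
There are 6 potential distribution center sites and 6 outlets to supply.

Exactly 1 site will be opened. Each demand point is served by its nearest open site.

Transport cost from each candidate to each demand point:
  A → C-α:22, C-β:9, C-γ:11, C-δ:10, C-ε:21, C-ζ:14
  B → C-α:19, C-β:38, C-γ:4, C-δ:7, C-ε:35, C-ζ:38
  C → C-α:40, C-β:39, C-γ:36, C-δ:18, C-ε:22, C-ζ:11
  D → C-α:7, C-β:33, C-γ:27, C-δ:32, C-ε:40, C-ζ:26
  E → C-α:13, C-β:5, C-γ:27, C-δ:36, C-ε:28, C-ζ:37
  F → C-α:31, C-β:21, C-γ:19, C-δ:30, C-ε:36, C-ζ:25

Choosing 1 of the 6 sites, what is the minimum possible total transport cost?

87

Open {A}.
  C-α→A 22, C-β→A 9, C-γ→A 11, C-δ→A 10, C-ε→A 21, C-ζ→A 14  ⇒ total 87.
Compare {B}: total 141.
Compare {E}: total 146.
No size-1 selection does better; minimum is 87.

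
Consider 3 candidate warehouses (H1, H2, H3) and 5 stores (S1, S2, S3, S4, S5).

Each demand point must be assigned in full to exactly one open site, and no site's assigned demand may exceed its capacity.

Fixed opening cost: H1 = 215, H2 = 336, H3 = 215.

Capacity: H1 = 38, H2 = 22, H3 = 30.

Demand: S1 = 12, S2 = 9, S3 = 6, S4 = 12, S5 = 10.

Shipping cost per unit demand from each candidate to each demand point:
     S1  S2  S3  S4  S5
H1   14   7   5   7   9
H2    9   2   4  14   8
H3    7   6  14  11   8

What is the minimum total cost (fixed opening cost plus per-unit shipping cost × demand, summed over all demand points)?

771

Open {H1, H3}; cheapest assignment that respects the capacities:
  H1 (cap 38, load 27): S2, S3, S4 — cost 9×7 + 6×5 + 12×7 = 177
  H3 (cap 30, load 22): S1, S5 — cost 12×7 + 10×8 = 164
  Shipping 341, fixed 430 → total 771.
  Any other capacity-feasible assignment to {H1, H3} ships for at least 341.
Compare {H1, H2}: its best feasible assignment gives total 881.
Compare {H2, H3}: its best feasible assignment gives total 949.
Every other set of open sites that can feasibly serve all demand totals ≥ 881 even under its best assignment. Minimum: 771.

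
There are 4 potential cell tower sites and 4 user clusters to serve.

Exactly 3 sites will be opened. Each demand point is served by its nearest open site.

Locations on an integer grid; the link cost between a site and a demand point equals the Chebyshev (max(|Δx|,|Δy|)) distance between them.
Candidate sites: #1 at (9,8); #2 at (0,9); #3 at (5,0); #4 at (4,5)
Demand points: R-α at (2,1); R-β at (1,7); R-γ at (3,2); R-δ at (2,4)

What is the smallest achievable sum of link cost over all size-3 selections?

Open {#2, #3, #4}.
  R-α→#3 3, R-β→#2 2, R-γ→#3 2, R-δ→#4 2  ⇒ total 9.
Compare {#1, #3, #4}: total 10.
Compare {#1, #2, #3}: total 11.
No size-3 selection does better; minimum is 9.

9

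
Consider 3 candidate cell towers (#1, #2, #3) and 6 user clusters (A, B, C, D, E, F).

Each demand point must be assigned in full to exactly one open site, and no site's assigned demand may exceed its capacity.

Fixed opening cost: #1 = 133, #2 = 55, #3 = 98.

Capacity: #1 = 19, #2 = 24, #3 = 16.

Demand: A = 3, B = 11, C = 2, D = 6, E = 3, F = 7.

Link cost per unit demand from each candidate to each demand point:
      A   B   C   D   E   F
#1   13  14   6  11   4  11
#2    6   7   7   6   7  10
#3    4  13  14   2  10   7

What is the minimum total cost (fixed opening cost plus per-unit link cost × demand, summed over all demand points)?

338

Open {#2, #3}; cheapest assignment that respects the capacities:
  #2 (cap 24, load 16): B, C, E — cost 11×7 + 2×7 + 3×7 = 112
  #3 (cap 16, load 16): A, D, F — cost 3×4 + 6×2 + 7×7 = 73
  Shipping 185, fixed 153 → total 338.
  Any other capacity-feasible assignment to {#2, #3} ships for at least 185.
Compare {#1, #2}: its best feasible assignment gives total 420.
Compare {#1, #2, #3}: its best feasible assignment gives total 460.
Every other set of open sites that can feasibly serve all demand totals ≥ 420 even under its best assignment. Minimum: 338.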